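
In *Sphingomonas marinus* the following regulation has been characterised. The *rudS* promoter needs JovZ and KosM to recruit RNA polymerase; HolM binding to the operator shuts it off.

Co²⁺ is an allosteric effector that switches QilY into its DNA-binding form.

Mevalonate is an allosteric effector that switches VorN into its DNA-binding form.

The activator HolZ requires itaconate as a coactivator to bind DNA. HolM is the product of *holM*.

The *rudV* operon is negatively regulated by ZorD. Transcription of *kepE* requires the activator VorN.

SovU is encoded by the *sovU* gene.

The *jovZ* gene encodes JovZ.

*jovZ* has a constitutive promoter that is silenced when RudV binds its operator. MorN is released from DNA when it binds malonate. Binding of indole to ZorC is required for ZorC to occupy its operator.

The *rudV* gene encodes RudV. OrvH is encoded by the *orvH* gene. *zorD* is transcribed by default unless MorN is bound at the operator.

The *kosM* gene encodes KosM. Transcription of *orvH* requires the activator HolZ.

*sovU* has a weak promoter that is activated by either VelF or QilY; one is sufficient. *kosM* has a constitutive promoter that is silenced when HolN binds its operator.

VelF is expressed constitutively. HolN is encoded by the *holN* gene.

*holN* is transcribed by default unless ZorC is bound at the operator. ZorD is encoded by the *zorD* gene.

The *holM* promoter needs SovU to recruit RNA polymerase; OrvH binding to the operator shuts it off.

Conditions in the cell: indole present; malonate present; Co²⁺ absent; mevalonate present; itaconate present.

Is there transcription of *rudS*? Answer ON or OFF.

ON

VelF is produced constitutively and is active.
Co²⁺ is absent, so QilY is inactive.
Activator VelF is present, so *sovU* is transcribed.
So SovU is produced and active.
Itaconate is present, so HolZ is active.
No repressor is bound and HolZ is active, so *orvH* is transcribed.
So OrvH is produced and active.
With repressor OrvH bound, *holM* is not transcribed.
So HolM is not produced.
Malonate is present, so MorN is inactive.
With no repressor bound, *zorD* is transcribed.
So ZorD is produced and active.
With repressor ZorD bound, *rudV* is not transcribed.
So RudV is not produced.
With no repressor bound, *jovZ* is transcribed.
So JovZ is produced and active.
Indole is present, so ZorC is active.
With repressor ZorC bound, *holN* is not transcribed.
So HolN is not produced.
With no repressor bound, *kosM* is transcribed.
So KosM is produced and active.
No repressor is bound and JovZ and KosM are active, so *rudS* is transcribed.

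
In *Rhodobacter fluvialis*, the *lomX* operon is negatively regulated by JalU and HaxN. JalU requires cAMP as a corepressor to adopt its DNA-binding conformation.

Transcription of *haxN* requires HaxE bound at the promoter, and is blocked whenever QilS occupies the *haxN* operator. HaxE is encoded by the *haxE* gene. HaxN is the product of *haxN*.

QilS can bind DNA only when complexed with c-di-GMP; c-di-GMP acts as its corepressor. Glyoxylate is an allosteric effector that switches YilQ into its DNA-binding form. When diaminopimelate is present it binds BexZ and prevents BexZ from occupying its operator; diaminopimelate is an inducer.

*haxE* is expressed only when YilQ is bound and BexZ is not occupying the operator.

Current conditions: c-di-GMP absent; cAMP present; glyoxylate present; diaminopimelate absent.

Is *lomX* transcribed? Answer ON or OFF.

OFF

cAMP is present, so JalU is active.
Glyoxylate is present, so YilQ is active.
Diaminopimelate is absent, so BexZ is active.
With repressor BexZ bound, *haxE* is not transcribed.
So HaxE is not produced.
c-di-GMP is absent, so QilS is inactive.
Required activator HaxE is absent, so *haxN* is not transcribed.
So HaxN is not produced.
With repressor JalU bound, *lomX* is not transcribed.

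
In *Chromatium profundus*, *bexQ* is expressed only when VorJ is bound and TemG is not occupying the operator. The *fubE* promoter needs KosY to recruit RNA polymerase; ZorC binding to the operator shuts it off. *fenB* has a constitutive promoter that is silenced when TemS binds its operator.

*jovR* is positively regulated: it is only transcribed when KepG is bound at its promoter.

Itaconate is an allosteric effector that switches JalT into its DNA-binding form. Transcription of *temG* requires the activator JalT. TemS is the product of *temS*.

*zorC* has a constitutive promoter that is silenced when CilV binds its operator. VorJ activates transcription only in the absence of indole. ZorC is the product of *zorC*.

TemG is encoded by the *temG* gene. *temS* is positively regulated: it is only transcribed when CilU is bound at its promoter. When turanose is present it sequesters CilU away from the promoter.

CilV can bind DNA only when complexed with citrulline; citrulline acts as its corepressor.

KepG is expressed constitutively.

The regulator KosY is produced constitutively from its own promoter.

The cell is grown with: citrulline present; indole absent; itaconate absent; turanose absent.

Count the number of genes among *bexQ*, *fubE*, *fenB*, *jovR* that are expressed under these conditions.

3

Itaconate is absent, so JalT is inactive.
Required activator JalT is absent, so *temG* is not transcribed.
So TemG is not produced.
Indole is absent, so VorJ is active.
No repressor is bound and VorJ is active, so *bexQ* is transcribed.
→ *bexQ* is ON.
KosY is produced constitutively and is active.
Citrulline is present, so CilV is active.
With repressor CilV bound, *zorC* is not transcribed.
So ZorC is not produced.
No repressor is bound and KosY is active, so *fubE* is transcribed.
→ *fubE* is ON.
Turanose is absent, so CilU is active.
No repressor is bound and CilU is active, so *temS* is transcribed.
So TemS is produced and active.
With repressor TemS bound, *fenB* is not transcribed.
→ *fenB* is OFF.
KepG is produced constitutively and is active.
No repressor is bound and KepG is active, so *jovR* is transcribed.
→ *jovR* is ON.
3 of the 4 genes are transcribed.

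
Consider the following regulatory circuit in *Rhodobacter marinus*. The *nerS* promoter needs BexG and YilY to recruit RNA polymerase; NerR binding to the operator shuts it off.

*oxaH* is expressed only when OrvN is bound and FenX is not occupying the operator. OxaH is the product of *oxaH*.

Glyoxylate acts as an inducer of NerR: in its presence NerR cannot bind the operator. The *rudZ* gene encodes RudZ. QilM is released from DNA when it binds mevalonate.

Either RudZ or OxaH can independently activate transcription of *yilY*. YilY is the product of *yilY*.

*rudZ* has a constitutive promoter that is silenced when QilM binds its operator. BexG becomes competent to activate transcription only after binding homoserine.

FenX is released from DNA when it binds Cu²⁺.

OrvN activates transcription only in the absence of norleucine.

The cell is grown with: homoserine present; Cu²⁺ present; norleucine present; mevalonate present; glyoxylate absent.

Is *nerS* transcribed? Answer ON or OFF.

Homoserine is present, so BexG is active.
Mevalonate is present, so QilM is inactive.
With no repressor bound, *rudZ* is transcribed.
So RudZ is produced and active.
Cu²⁺ is present, so FenX is inactive.
Norleucine is present, so OrvN is inactive.
Required activator OrvN is absent, so *oxaH* is not transcribed.
So OxaH is not produced.
Activator RudZ is present, so *yilY* is transcribed.
So YilY is produced and active.
Glyoxylate is absent, so NerR is active.
With repressor NerR bound, *nerS* is not transcribed.

OFF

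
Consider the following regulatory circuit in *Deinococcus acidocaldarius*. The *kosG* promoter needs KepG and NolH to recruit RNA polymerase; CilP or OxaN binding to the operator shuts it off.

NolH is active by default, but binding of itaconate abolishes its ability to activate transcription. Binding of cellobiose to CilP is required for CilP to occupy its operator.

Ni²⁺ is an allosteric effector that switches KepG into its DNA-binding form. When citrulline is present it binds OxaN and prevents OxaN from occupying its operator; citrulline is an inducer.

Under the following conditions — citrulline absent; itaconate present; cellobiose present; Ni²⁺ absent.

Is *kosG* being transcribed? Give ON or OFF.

Ni²⁺ is absent, so KepG is inactive.
Cellobiose is present, so CilP is active.
Itaconate is present, so NolH is inactive.
Citrulline is absent, so OxaN is active.
With repressor CilP bound, *kosG* is not transcribed.

OFF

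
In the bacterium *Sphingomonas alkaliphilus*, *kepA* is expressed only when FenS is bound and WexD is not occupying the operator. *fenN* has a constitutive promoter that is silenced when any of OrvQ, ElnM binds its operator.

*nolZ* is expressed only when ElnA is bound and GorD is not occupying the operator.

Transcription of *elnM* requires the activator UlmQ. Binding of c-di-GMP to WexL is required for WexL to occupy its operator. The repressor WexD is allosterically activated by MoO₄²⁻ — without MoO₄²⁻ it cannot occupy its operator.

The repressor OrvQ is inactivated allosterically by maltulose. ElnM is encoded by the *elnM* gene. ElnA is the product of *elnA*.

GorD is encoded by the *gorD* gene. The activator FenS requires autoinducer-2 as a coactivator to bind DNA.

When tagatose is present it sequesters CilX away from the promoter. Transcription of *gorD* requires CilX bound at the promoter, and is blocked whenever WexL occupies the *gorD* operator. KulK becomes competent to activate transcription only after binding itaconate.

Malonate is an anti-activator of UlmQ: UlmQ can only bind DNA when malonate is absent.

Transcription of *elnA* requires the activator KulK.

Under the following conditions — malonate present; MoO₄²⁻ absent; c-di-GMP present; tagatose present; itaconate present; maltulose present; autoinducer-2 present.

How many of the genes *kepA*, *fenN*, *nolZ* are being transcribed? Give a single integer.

MoO₄²⁻ is absent, so WexD is inactive.
Autoinducer-2 is present, so FenS is active.
No repressor is bound and FenS is active, so *kepA* is transcribed.
→ *kepA* is ON.
Maltulose is present, so OrvQ is inactive.
Malonate is present, so UlmQ is inactive.
Required activator UlmQ is absent, so *elnM* is not transcribed.
So ElnM is not produced.
With no repressor bound, *fenN* is transcribed.
→ *fenN* is ON.
c-di-GMP is present, so WexL is active.
Tagatose is present, so CilX is inactive.
With repressor WexL bound, *gorD* is not transcribed.
So GorD is not produced.
Itaconate is present, so KulK is active.
No repressor is bound and KulK is active, so *elnA* is transcribed.
So ElnA is produced and active.
No repressor is bound and ElnA is active, so *nolZ* is transcribed.
→ *nolZ* is ON.
3 of the 3 genes are transcribed.

3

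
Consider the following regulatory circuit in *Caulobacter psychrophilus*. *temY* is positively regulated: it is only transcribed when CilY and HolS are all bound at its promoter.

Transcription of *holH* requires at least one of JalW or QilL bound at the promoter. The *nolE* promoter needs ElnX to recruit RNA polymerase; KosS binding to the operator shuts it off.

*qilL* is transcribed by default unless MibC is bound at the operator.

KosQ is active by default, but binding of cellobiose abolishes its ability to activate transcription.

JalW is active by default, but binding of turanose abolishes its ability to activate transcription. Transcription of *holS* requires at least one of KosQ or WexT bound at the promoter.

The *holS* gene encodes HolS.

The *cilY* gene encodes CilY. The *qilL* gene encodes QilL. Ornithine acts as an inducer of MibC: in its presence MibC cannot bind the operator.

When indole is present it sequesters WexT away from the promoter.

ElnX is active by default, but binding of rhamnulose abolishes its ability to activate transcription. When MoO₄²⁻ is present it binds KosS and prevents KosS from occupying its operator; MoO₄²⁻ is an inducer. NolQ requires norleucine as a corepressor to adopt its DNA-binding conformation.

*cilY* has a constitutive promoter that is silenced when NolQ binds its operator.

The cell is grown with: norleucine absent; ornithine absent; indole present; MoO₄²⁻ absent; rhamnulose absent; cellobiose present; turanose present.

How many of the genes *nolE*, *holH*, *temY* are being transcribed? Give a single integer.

0

Rhamnulose is absent, so ElnX is active.
MoO₄²⁻ is absent, so KosS is active.
With repressor KosS bound, *nolE* is not transcribed.
→ *nolE* is OFF.
Turanose is present, so JalW is inactive.
Ornithine is absent, so MibC is active.
With repressor MibC bound, *qilL* is not transcribed.
So QilL is not produced.
No activator is available at the *holH* promoter, so *holH* is not transcribed.
→ *holH* is OFF.
Norleucine is absent, so NolQ is inactive.
With no repressor bound, *cilY* is transcribed.
So CilY is produced and active.
Cellobiose is present, so KosQ is inactive.
Indole is present, so WexT is inactive.
No activator is available at the *holS* promoter, so *holS* is not transcribed.
So HolS is not produced.
Required activator HolS is absent, so *temY* is not transcribed.
→ *temY* is OFF.
0 of the 3 genes are transcribed.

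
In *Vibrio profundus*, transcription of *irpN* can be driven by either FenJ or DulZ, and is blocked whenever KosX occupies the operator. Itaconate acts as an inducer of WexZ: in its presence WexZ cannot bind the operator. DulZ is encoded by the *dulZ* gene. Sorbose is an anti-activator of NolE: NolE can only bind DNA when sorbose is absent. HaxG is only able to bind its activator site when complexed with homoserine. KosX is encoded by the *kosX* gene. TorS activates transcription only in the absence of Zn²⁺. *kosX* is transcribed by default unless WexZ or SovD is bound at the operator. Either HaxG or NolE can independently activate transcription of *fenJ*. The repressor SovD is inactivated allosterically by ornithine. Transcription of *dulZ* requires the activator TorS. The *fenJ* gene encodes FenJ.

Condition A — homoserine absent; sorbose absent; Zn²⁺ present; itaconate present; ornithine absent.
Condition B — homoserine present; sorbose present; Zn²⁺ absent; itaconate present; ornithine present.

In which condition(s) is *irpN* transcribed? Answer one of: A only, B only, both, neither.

Condition A:
Homoserine is absent, so HaxG is inactive.
Sorbose is absent, so NolE is active.
Activator NolE is present, so *fenJ* is transcribed.
So FenJ is produced and active.
Zn²⁺ is present, so TorS is inactive.
Required activator TorS is absent, so *dulZ* is not transcribed.
So DulZ is not produced.
Itaconate is present, so WexZ is inactive.
Ornithine is absent, so SovD is active.
With repressor SovD bound, *kosX* is not transcribed.
So KosX is not produced.
Activator FenJ is present, so *irpN* is transcribed.
→ *irpN* is ON in A.
Condition B:
Homoserine is present, so HaxG is active.
Sorbose is present, so NolE is inactive.
Activator HaxG is present, so *fenJ* is transcribed.
So FenJ is produced and active.
Zn²⁺ is absent, so TorS is active.
No repressor is bound and TorS is active, so *dulZ* is transcribed.
So DulZ is produced and active.
Itaconate is present, so WexZ is inactive.
Ornithine is present, so SovD is inactive.
With no repressor bound, *kosX* is transcribed.
So KosX is produced and active.
With repressor KosX bound, *irpN* is not transcribed.
→ *irpN* is OFF in B.

A only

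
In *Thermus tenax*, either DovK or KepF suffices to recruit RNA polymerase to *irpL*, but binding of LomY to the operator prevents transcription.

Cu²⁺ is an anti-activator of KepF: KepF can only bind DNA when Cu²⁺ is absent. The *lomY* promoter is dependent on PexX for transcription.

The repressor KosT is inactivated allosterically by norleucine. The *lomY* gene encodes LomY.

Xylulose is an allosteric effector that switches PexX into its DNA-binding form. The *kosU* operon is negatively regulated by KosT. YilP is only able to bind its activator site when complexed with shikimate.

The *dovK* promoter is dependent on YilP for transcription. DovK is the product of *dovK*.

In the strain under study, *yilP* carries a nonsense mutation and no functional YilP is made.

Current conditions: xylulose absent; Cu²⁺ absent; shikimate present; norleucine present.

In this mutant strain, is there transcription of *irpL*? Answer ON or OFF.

ON

Xylulose is absent, so PexX is inactive.
Required activator PexX is absent, so *lomY* is not transcribed.
So LomY is not produced.
YilP is non-functional in this strain, so it has no effect.
Required activator YilP is absent, so *dovK* is not transcribed.
So DovK is not produced.
Cu²⁺ is absent, so KepF is active.
Activator KepF is present, so *irpL* is transcribed.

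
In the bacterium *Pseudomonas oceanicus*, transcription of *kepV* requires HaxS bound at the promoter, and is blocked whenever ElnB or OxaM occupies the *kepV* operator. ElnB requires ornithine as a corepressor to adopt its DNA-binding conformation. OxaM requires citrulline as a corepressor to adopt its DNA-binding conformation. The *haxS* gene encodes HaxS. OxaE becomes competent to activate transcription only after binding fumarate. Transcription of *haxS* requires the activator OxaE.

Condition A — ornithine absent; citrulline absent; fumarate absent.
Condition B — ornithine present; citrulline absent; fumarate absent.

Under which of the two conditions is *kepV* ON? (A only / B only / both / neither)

neither

Condition A:
Ornithine is absent, so ElnB is inactive.
Citrulline is absent, so OxaM is inactive.
Fumarate is absent, so OxaE is inactive.
Required activator OxaE is absent, so *haxS* is not transcribed.
So HaxS is not produced.
Required activator HaxS is absent, so *kepV* is not transcribed.
→ *kepV* is OFF in A.
Condition B:
Ornithine is present, so ElnB is active.
Citrulline is absent, so OxaM is inactive.
Fumarate is absent, so OxaE is inactive.
Required activator OxaE is absent, so *haxS* is not transcribed.
So HaxS is not produced.
With repressor ElnB bound, *kepV* is not transcribed.
→ *kepV* is OFF in B.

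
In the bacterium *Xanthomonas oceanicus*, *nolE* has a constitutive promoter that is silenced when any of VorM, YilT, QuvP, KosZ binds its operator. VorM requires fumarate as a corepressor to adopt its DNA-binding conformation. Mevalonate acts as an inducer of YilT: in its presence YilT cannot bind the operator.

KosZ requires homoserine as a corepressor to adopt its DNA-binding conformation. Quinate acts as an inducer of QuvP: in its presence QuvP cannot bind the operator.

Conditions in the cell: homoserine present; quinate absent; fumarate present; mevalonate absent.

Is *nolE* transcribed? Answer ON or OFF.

Fumarate is present, so VorM is active.
Mevalonate is absent, so YilT is active.
Quinate is absent, so QuvP is active.
Homoserine is present, so KosZ is active.
With repressor VorM bound, *nolE* is not transcribed.

OFF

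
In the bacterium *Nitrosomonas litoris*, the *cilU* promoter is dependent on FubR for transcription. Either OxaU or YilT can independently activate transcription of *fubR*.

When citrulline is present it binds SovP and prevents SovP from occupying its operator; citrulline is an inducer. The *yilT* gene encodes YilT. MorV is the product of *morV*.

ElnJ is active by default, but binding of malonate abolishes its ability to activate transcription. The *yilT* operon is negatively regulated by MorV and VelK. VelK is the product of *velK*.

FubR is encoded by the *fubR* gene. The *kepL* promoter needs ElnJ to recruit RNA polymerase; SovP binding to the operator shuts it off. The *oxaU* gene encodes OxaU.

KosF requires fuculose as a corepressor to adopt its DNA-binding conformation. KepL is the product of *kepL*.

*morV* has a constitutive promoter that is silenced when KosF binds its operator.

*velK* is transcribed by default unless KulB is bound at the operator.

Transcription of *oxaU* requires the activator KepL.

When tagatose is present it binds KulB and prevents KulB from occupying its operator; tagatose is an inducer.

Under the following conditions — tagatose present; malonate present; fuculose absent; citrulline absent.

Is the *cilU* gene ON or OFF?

OFF

Malonate is present, so ElnJ is inactive.
Citrulline is absent, so SovP is active.
With repressor SovP bound, *kepL* is not transcribed.
So KepL is not produced.
Required activator KepL is absent, so *oxaU* is not transcribed.
So OxaU is not produced.
Fuculose is absent, so KosF is inactive.
With no repressor bound, *morV* is transcribed.
So MorV is produced and active.
Tagatose is present, so KulB is inactive.
With no repressor bound, *velK* is transcribed.
So VelK is produced and active.
With repressor MorV bound, *yilT* is not transcribed.
So YilT is not produced.
No activator is available at the *fubR* promoter, so *fubR* is not transcribed.
So FubR is not produced.
Required activator FubR is absent, so *cilU* is not transcribed.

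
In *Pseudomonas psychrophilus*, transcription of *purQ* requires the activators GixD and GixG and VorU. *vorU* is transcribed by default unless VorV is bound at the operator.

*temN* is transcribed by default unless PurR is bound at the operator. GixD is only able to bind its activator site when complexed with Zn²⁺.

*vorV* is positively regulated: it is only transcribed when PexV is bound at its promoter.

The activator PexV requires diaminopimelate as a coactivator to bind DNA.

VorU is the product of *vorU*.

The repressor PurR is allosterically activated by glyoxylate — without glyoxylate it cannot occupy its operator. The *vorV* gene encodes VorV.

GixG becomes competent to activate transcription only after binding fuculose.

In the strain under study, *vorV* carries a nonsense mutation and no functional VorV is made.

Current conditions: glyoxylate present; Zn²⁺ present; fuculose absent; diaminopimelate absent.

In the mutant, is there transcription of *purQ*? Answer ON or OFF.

Zn²⁺ is present, so GixD is active.
Fuculose is absent, so GixG is inactive.
VorV is non-functional in this strain, so it has no effect.
With no repressor bound, *vorU* is transcribed.
So VorU is produced and active.
Required activator GixG is absent, so *purQ* is not transcribed.

OFF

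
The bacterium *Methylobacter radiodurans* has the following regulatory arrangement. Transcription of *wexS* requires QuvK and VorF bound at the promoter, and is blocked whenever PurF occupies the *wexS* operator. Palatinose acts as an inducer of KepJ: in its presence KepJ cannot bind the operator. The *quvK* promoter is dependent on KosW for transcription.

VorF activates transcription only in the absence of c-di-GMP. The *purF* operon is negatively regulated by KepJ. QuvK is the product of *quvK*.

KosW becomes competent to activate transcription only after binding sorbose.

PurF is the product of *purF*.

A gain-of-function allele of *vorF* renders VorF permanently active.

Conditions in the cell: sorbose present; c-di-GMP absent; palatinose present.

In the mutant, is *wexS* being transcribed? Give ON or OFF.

OFF

Sorbose is present, so KosW is active.
No repressor is bound and KosW is active, so *quvK* is transcribed.
So QuvK is produced and active.
VorF is constitutively active in this strain.
Palatinose is present, so KepJ is inactive.
With no repressor bound, *purF* is transcribed.
So PurF is produced and active.
With repressor PurF bound, *wexS* is not transcribed.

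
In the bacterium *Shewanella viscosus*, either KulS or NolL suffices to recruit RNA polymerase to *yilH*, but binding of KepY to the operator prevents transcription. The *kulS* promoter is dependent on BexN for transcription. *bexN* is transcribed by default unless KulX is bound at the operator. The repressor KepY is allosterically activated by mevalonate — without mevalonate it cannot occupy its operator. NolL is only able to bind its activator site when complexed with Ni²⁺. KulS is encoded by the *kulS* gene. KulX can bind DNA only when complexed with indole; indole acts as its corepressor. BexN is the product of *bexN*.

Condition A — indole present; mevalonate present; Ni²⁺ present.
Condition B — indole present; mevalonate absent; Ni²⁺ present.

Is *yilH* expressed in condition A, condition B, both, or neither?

B only

Condition A:
Indole is present, so KulX is active.
With repressor KulX bound, *bexN* is not transcribed.
So BexN is not produced.
Required activator BexN is absent, so *kulS* is not transcribed.
So KulS is not produced.
Mevalonate is present, so KepY is active.
Ni²⁺ is present, so NolL is active.
With repressor KepY bound, *yilH* is not transcribed.
→ *yilH* is OFF in A.
Condition B:
Indole is present, so KulX is active.
With repressor KulX bound, *bexN* is not transcribed.
So BexN is not produced.
Required activator BexN is absent, so *kulS* is not transcribed.
So KulS is not produced.
Mevalonate is absent, so KepY is inactive.
Ni²⁺ is present, so NolL is active.
Activator NolL is present, so *yilH* is transcribed.
→ *yilH* is ON in B.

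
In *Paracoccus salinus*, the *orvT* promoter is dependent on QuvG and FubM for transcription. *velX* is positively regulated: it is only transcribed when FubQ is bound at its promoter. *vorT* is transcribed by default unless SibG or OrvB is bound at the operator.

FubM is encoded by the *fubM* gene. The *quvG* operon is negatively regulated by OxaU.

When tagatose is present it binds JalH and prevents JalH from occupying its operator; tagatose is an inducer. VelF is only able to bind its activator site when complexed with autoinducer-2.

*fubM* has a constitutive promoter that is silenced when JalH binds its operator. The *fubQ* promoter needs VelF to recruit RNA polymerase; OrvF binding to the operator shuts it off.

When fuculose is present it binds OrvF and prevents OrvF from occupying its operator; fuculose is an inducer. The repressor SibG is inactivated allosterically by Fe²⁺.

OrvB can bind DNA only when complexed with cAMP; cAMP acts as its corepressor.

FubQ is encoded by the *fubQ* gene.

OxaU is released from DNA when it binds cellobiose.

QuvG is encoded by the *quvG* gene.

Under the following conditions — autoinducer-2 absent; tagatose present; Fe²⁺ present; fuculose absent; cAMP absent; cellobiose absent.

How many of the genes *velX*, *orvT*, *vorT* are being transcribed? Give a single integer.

Autoinducer-2 is absent, so VelF is inactive.
Fuculose is absent, so OrvF is active.
With repressor OrvF bound, *fubQ* is not transcribed.
So FubQ is not produced.
Required activator FubQ is absent, so *velX* is not transcribed.
→ *velX* is OFF.
Cellobiose is absent, so OxaU is active.
With repressor OxaU bound, *quvG* is not transcribed.
So QuvG is not produced.
Tagatose is present, so JalH is inactive.
With no repressor bound, *fubM* is transcribed.
So FubM is produced and active.
Required activator QuvG is absent, so *orvT* is not transcribed.
→ *orvT* is OFF.
Fe²⁺ is present, so SibG is inactive.
cAMP is absent, so OrvB is inactive.
With no repressor bound, *vorT* is transcribed.
→ *vorT* is ON.
1 of the 3 genes is transcribed.

1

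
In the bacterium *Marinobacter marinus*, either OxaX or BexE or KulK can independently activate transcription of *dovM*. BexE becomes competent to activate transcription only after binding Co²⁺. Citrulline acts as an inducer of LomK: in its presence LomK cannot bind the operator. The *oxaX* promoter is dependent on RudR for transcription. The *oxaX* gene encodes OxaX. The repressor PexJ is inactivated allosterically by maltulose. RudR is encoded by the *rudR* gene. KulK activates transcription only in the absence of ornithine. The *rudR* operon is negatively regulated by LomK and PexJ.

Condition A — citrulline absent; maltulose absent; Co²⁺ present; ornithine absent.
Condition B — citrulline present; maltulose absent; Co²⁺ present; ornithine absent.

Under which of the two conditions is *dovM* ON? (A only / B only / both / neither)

both

Condition A:
Citrulline is absent, so LomK is active.
Maltulose is absent, so PexJ is active.
With repressor LomK bound, *rudR* is not transcribed.
So RudR is not produced.
Required activator RudR is absent, so *oxaX* is not transcribed.
So OxaX is not produced.
Co²⁺ is present, so BexE is active.
Ornithine is absent, so KulK is active.
Activator BexE is present, so *dovM* is transcribed.
→ *dovM* is ON in A.
Condition B:
Citrulline is present, so LomK is inactive.
Maltulose is absent, so PexJ is active.
With repressor PexJ bound, *rudR* is not transcribed.
So RudR is not produced.
Required activator RudR is absent, so *oxaX* is not transcribed.
So OxaX is not produced.
Co²⁺ is present, so BexE is active.
Ornithine is absent, so KulK is active.
Activator BexE is present, so *dovM* is transcribed.
→ *dovM* is ON in B.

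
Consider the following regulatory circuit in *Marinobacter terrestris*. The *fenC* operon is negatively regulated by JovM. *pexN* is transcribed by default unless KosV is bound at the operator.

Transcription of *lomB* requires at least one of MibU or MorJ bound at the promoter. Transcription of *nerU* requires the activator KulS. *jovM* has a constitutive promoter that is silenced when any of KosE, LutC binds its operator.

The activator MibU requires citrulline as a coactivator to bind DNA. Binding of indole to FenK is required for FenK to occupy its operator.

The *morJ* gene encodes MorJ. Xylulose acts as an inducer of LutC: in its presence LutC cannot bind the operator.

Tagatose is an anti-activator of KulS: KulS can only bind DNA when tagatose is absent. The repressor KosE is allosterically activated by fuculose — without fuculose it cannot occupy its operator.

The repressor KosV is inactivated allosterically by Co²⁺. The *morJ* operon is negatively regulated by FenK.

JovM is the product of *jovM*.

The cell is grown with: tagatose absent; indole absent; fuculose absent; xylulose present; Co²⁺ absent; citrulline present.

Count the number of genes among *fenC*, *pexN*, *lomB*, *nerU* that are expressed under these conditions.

Fuculose is absent, so KosE is inactive.
Xylulose is present, so LutC is inactive.
With no repressor bound, *jovM* is transcribed.
So JovM is produced and active.
With repressor JovM bound, *fenC* is not transcribed.
→ *fenC* is OFF.
Co²⁺ is absent, so KosV is active.
With repressor KosV bound, *pexN* is not transcribed.
→ *pexN* is OFF.
Citrulline is present, so MibU is active.
Indole is absent, so FenK is inactive.
With no repressor bound, *morJ* is transcribed.
So MorJ is produced and active.
Activator MibU is present, so *lomB* is transcribed.
→ *lomB* is ON.
Tagatose is absent, so KulS is active.
No repressor is bound and KulS is active, so *nerU* is transcribed.
→ *nerU* is ON.
2 of the 4 genes are transcribed.

2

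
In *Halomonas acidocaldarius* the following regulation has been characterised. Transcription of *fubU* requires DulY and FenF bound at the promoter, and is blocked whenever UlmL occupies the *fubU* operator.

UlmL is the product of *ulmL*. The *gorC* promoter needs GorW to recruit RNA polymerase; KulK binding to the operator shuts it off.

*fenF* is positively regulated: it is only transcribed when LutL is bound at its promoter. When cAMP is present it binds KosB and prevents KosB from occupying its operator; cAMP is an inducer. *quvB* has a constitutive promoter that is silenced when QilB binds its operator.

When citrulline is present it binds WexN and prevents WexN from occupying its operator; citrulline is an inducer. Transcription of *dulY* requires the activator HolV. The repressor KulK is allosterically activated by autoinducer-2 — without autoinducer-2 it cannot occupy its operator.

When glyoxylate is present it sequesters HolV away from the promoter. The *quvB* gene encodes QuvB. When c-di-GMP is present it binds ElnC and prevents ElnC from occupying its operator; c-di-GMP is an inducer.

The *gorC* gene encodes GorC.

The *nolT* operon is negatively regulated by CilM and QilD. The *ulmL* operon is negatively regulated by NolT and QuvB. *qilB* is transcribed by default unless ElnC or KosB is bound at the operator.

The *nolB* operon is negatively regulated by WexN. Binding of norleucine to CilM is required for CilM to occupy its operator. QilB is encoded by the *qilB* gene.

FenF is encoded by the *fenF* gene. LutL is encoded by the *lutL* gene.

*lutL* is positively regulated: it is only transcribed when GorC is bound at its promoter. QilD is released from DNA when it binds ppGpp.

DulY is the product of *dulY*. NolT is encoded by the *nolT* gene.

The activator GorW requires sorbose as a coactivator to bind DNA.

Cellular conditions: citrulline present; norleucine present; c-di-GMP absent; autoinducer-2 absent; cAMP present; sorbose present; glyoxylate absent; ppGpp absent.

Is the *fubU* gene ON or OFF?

ON

Glyoxylate is absent, so HolV is active.
No repressor is bound and HolV is active, so *dulY* is transcribed.
So DulY is produced and active.
Norleucine is present, so CilM is active.
ppGpp is absent, so QilD is active.
With repressor CilM bound, *nolT* is not transcribed.
So NolT is not produced.
c-di-GMP is absent, so ElnC is active.
cAMP is present, so KosB is inactive.
With repressor ElnC bound, *qilB* is not transcribed.
So QilB is not produced.
With no repressor bound, *quvB* is transcribed.
So QuvB is produced and active.
With repressor QuvB bound, *ulmL* is not transcribed.
So UlmL is not produced.
Sorbose is present, so GorW is active.
Autoinducer-2 is absent, so KulK is inactive.
No repressor is bound and GorW is active, so *gorC* is transcribed.
So GorC is produced and active.
No repressor is bound and GorC is active, so *lutL* is transcribed.
So LutL is produced and active.
No repressor is bound and LutL is active, so *fenF* is transcribed.
So FenF is produced and active.
No repressor is bound and DulY and FenF are active, so *fubU* is transcribed.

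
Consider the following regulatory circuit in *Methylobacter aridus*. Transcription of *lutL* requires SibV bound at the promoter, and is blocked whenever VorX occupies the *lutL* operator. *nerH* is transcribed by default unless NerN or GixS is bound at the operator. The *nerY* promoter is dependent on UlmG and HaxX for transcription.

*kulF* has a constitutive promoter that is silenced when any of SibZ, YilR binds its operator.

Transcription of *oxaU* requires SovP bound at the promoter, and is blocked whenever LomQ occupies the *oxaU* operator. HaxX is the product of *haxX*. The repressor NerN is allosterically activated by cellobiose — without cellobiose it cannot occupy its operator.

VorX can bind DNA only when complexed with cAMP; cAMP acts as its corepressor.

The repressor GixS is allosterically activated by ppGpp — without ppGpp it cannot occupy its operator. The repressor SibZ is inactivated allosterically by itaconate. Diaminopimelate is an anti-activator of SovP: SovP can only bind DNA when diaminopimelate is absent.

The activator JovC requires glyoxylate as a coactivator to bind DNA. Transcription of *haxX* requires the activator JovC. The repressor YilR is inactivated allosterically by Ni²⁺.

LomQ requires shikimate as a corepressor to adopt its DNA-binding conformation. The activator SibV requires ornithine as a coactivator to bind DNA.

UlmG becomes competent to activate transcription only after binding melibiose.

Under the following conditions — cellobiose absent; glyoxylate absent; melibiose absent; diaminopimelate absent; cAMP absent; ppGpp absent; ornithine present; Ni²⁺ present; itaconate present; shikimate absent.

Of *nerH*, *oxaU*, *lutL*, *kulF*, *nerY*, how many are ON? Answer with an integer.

4

Cellobiose is absent, so NerN is inactive.
ppGpp is absent, so GixS is inactive.
With no repressor bound, *nerH* is transcribed.
→ *nerH* is ON.
Diaminopimelate is absent, so SovP is active.
Shikimate is absent, so LomQ is inactive.
No repressor is bound and SovP is active, so *oxaU* is transcribed.
→ *oxaU* is ON.
cAMP is absent, so VorX is inactive.
Ornithine is present, so SibV is active.
No repressor is bound and SibV is active, so *lutL* is transcribed.
→ *lutL* is ON.
Itaconate is present, so SibZ is inactive.
Ni²⁺ is present, so YilR is inactive.
With no repressor bound, *kulF* is transcribed.
→ *kulF* is ON.
Melibiose is absent, so UlmG is inactive.
Glyoxylate is absent, so JovC is inactive.
Required activator JovC is absent, so *haxX* is not transcribed.
So HaxX is not produced.
Required activator UlmG is absent, so *nerY* is not transcribed.
→ *nerY* is OFF.
4 of the 5 genes are transcribed.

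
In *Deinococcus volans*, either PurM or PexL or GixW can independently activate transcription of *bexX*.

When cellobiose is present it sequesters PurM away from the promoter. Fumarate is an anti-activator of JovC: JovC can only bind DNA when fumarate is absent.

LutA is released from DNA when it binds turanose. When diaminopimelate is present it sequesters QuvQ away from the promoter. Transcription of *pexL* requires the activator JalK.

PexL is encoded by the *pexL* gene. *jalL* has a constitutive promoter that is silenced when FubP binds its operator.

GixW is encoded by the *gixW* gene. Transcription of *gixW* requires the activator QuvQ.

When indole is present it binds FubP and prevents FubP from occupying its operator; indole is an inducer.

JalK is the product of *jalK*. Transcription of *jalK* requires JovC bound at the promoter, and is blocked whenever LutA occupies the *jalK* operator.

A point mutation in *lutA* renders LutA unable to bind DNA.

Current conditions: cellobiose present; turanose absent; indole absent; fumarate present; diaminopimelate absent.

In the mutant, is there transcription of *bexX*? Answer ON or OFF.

ON

Cellobiose is present, so PurM is inactive.
LutA is non-functional in this strain, so it has no effect.
Fumarate is present, so JovC is inactive.
Required activator JovC is absent, so *jalK* is not transcribed.
So JalK is not produced.
Required activator JalK is absent, so *pexL* is not transcribed.
So PexL is not produced.
Diaminopimelate is absent, so QuvQ is active.
No repressor is bound and QuvQ is active, so *gixW* is transcribed.
So GixW is produced and active.
Activator GixW is present, so *bexX* is transcribed.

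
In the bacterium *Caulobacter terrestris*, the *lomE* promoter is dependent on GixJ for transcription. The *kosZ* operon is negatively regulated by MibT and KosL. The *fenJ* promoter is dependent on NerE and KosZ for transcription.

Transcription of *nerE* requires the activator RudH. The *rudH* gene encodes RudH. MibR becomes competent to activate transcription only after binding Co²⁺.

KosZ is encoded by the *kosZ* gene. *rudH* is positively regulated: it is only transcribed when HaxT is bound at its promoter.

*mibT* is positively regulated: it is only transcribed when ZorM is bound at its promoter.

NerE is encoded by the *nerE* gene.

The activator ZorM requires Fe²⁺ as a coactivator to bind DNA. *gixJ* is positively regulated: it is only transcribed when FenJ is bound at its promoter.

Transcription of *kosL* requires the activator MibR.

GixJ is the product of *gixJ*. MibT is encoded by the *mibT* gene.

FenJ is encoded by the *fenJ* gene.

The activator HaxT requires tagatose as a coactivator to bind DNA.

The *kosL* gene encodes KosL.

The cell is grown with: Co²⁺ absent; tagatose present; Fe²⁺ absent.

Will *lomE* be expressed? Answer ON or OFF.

ON

Tagatose is present, so HaxT is active.
No repressor is bound and HaxT is active, so *rudH* is transcribed.
So RudH is produced and active.
No repressor is bound and RudH is active, so *nerE* is transcribed.
So NerE is produced and active.
Fe²⁺ is absent, so ZorM is inactive.
Required activator ZorM is absent, so *mibT* is not transcribed.
So MibT is not produced.
Co²⁺ is absent, so MibR is inactive.
Required activator MibR is absent, so *kosL* is not transcribed.
So KosL is not produced.
With no repressor bound, *kosZ* is transcribed.
So KosZ is produced and active.
No repressor is bound and NerE and KosZ are active, so *fenJ* is transcribed.
So FenJ is produced and active.
No repressor is bound and FenJ is active, so *gixJ* is transcribed.
So GixJ is produced and active.
No repressor is bound and GixJ is active, so *lomE* is transcribed.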